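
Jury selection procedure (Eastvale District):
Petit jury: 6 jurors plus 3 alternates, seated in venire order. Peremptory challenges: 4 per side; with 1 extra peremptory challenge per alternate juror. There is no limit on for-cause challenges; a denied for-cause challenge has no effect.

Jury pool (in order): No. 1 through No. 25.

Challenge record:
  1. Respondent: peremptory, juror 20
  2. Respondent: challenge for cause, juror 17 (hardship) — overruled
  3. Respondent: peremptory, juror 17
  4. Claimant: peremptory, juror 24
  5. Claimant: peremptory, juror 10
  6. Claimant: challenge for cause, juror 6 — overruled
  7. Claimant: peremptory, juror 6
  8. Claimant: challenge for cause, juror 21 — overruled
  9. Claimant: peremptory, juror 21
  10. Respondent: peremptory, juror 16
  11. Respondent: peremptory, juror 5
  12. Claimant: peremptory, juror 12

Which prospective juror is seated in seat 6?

8

Removed: #5, #6, #10, #12, #16, #17, #20, #21, #24.
Seating in order: seats 1–6 → #1, #2, #3, #4, #7, #8; alternates → #9, #11, #13.
So seat 6 is #8.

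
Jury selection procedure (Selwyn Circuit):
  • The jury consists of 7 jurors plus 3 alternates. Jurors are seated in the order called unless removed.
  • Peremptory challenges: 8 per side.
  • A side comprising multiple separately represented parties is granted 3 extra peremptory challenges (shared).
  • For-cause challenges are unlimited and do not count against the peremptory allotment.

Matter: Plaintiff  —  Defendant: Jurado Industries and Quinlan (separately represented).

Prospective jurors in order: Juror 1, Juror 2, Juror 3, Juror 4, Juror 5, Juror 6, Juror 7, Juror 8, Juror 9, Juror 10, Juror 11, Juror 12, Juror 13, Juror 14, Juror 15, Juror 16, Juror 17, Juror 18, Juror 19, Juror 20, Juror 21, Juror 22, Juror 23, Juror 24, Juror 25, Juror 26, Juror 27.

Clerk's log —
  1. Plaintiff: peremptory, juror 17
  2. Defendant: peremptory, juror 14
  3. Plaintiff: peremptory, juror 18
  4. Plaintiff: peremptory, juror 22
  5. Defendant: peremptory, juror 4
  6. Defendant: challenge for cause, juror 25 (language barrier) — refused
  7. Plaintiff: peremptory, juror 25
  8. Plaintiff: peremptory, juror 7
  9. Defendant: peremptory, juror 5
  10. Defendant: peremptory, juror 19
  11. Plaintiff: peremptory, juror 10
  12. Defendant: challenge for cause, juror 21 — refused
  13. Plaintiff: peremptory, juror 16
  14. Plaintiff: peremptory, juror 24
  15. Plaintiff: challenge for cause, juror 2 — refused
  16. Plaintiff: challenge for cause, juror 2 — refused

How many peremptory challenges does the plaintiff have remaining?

Plaintiff allotment: 8.
Plaintiff peremptories used: #17, #18, #22, #25, #7, #10, #16, #24 — 8 (for-cause on #2, #2 don't count).
Remaining: 8 − 8 = 0.

0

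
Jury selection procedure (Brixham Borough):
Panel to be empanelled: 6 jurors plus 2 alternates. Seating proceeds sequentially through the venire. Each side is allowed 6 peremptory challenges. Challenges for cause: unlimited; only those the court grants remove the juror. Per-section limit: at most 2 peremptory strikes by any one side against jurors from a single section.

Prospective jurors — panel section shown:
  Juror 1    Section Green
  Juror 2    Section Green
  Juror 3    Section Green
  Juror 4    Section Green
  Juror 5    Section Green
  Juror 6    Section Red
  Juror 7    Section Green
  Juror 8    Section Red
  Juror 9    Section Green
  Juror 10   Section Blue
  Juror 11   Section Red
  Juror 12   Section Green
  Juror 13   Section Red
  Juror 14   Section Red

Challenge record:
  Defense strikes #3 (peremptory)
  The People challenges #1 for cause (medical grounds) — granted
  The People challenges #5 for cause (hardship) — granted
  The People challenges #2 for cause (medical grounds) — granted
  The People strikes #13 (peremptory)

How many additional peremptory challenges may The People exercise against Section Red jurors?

The People peremptories so far: #13 — 1 of 6 used, 5 left overall.
Against Section Red: #13 — 1 used; per-section cap 2 leaves 1.
Binding limit: min(5, 1) = 1.

1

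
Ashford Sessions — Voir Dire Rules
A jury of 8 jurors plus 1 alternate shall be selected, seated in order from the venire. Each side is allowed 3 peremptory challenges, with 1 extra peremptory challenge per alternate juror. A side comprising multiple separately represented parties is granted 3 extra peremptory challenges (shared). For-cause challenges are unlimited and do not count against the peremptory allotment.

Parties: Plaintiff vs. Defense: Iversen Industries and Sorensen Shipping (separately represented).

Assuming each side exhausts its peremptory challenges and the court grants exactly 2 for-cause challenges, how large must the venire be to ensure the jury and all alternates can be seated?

Seats to fill: 8 + 1 alternates = 9.
Peremptories — Plaintiff: 3 + 1×1 = 4; Defense: 3 + 1×1 + 3 = 7; total 11.
For-cause removals: 2.
Minimum venire: 9 + 11 + 2 = 22.

22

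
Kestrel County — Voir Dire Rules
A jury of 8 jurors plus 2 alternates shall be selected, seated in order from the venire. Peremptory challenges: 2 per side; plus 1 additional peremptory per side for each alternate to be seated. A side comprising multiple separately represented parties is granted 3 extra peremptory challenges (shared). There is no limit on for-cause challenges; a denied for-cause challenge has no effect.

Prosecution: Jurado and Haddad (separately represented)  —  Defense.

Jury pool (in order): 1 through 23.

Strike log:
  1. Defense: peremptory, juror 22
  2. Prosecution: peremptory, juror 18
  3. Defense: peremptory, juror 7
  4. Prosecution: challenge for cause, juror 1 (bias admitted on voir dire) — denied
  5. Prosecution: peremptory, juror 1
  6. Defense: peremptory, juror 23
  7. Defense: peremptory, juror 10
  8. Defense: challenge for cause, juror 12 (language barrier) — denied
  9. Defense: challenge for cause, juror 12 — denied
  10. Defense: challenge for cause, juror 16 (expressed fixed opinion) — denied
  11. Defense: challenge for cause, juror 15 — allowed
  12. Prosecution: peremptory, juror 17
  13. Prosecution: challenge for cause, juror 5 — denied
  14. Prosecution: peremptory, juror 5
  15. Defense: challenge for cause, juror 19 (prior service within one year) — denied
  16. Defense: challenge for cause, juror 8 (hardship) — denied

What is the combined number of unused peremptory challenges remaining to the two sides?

3

Prosecution allotment: 2 base + 1 × 2 alternates + 3 multi-party = 7. Defense allotment: 2 base + 1 × 2 alternates = 4.
Prosecution peremptories used: #18, #1, #17, #5 — 4 (for-cause on #1, #5 don't count).
Defense peremptories used: #22, #7, #23, #10 — 4 (for-cause on #12, #12, #16, #15, #19, #8 don't count).
Remaining: (7 − 4) + (4 − 4) = 3.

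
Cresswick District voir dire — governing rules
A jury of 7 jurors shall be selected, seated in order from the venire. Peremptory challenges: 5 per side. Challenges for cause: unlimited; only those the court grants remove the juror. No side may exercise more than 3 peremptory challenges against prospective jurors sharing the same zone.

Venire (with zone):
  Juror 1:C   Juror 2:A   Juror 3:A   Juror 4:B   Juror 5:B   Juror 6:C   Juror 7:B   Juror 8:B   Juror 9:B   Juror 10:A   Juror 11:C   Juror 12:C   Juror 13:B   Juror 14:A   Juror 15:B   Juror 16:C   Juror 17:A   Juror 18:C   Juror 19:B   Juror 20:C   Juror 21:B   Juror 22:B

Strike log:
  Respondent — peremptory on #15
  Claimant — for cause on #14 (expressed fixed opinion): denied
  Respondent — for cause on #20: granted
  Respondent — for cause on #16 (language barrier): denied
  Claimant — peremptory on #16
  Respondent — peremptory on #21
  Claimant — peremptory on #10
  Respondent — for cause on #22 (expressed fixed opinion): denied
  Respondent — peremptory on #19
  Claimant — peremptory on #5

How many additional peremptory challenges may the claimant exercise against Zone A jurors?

2

Claimant peremptories so far: #16, #10, #5 — 3 of 5 used, 2 left overall.
Against Zone A: #10 — 1 used; per-zone cap 3 leaves 2.
Binding limit: min(2, 2) = 2.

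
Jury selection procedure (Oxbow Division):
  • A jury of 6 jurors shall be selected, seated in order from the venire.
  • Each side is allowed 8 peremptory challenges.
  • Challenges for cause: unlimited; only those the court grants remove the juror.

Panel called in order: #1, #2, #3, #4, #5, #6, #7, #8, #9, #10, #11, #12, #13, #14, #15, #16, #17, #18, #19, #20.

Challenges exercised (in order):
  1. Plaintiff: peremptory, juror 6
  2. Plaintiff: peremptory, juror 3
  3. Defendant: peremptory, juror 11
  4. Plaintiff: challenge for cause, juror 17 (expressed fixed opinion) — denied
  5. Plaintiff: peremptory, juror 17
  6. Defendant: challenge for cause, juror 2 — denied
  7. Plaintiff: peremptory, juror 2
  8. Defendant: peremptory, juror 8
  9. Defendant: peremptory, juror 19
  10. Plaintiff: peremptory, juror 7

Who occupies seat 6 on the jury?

12

Removed: #2, #3, #6, #7, #8, #11, #17, #19.
Seating in order: seats 1–6 → #1, #4, #5, #9, #10, #12.
So seat 6 is #12.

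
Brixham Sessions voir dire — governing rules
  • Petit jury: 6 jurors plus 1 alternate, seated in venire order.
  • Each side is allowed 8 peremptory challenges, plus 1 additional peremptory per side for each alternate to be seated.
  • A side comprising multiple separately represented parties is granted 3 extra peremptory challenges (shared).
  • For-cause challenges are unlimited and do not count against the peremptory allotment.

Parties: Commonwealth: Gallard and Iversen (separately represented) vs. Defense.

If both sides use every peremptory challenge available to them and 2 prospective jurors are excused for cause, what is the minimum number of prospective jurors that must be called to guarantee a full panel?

Seats to fill: 6 + 1 alternates = 7.
Peremptories — Commonwealth: 8 + 1×1 + 3 = 12; Defense: 8 + 1×1 = 9; total 21.
For-cause removals: 2.
Minimum venire: 7 + 21 + 2 = 30.

30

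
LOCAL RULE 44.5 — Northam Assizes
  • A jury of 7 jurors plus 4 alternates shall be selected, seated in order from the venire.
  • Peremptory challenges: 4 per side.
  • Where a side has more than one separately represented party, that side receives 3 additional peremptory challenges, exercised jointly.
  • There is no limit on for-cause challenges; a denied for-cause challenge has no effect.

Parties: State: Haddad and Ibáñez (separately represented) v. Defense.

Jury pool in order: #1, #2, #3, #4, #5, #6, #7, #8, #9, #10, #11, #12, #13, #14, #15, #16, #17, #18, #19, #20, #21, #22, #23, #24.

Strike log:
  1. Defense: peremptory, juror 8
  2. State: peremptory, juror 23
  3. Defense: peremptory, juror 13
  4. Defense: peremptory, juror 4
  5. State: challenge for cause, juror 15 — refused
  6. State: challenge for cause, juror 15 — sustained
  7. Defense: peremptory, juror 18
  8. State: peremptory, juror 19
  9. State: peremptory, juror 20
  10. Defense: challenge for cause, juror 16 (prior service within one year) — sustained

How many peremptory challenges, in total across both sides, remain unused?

State allotment: 4 base + 3 multi-party = 7. Defense allotment: 4.
State peremptories used: #23, #19, #20 — 3 (for-cause on #15, #15 don't count).
Defense peremptories used: #8, #13, #4, #18 — 4 (the for-cause on #16 doesn't count).
Remaining: (7 − 3) + (4 − 4) = 4.

4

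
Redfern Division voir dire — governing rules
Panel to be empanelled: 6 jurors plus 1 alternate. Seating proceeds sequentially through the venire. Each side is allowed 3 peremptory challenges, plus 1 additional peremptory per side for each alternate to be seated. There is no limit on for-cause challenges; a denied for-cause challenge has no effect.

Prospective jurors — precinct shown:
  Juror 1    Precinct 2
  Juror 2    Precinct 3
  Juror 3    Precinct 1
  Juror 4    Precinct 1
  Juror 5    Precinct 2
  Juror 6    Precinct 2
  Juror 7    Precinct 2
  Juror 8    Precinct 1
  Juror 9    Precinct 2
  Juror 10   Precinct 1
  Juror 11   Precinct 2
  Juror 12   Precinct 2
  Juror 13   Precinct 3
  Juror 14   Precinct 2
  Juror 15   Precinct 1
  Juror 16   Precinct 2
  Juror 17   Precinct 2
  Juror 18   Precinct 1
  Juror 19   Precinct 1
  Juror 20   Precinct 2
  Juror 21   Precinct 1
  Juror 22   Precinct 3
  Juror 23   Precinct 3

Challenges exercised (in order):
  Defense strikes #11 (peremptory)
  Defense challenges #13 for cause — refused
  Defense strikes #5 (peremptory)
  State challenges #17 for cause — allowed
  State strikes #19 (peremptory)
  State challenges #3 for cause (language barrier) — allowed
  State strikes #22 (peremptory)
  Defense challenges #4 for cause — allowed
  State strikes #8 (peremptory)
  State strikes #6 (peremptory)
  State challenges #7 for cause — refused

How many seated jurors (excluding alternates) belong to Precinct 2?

Removed: #3, #4, #5, #6, #8, #11, #17, #19, #22.
Seated jurors 1–6: #1, #2, #7, #9, #10, #12 (alternates #13 not counted).
Of those, in Precinct 2: #1, #7, #9, #12 → 4.

4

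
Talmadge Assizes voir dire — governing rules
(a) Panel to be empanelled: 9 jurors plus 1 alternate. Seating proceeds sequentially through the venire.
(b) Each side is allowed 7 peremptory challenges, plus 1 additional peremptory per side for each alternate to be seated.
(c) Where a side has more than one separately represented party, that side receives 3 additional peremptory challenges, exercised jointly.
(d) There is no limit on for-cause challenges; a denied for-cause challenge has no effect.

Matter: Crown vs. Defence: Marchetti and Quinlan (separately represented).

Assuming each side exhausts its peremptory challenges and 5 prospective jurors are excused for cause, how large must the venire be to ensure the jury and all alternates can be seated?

34

Seats to fill: 9 + 1 alternates = 10.
Peremptories — Crown: 7 + 1×1 = 8; Defence: 7 + 1×1 + 3 = 11; total 19.
For-cause removals: 5.
Minimum venire: 10 + 19 + 5 = 34.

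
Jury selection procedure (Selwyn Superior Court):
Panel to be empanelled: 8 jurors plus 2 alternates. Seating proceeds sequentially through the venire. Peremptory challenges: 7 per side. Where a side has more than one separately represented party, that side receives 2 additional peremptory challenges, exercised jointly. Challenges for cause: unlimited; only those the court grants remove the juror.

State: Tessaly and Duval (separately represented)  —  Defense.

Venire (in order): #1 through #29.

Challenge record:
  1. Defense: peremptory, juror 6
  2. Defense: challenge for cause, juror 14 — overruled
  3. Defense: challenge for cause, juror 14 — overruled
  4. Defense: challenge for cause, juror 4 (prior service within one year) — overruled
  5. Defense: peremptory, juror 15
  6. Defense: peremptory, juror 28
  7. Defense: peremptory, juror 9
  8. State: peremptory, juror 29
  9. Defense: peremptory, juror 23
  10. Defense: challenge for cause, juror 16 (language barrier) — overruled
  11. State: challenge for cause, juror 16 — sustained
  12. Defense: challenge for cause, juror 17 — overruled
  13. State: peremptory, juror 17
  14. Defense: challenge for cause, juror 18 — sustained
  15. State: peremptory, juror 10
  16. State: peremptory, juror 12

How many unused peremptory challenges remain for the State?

5

State allotment: 7 base + 2 multi-party = 9.
State peremptories used: #29, #17, #10, #12 — 4 (the for-cause on #16 doesn't count).
Remaining: 9 − 4 = 5.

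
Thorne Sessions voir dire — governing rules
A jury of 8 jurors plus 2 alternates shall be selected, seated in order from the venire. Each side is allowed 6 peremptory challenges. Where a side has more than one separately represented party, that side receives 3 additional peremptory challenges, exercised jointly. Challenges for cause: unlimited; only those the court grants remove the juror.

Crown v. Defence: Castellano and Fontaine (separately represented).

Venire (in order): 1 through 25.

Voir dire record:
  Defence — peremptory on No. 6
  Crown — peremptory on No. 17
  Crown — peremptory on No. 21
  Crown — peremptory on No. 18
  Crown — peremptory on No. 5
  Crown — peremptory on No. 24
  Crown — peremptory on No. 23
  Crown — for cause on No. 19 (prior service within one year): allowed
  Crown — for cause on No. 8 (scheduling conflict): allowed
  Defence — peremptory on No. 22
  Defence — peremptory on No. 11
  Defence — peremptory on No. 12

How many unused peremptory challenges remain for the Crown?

Crown allotment: 6.
Crown peremptories used: #17, #21, #18, #5, #24, #23 — 6 (for-cause on #19, #8 don't count).
Remaining: 6 − 6 = 0.

0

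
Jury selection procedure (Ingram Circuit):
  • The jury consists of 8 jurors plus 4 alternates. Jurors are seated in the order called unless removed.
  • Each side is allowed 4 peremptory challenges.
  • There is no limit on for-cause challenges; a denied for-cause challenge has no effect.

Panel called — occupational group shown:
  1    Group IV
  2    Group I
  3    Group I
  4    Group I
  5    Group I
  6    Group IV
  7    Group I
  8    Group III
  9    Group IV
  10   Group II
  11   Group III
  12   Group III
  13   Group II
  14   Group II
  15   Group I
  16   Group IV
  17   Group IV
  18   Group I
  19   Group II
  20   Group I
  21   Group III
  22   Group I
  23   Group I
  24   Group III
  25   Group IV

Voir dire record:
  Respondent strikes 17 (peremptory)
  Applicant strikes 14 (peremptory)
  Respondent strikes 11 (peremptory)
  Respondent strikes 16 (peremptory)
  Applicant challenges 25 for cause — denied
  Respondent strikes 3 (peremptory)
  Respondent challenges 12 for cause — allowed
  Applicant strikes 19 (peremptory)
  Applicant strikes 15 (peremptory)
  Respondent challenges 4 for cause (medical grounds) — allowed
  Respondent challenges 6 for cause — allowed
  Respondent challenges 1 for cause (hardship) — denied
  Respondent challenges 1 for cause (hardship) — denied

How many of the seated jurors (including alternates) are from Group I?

Removed: #3, #4, #6, #11, #12, #14, #15, #16, #17, #19.
Seated (12 incl. alternates): #1, #2, #5, #7, #8, #9, #10, #13, #18, #20, #21, #22.
Of those, in Group I: #2, #5, #7, #18, #20, #22 → 6.

6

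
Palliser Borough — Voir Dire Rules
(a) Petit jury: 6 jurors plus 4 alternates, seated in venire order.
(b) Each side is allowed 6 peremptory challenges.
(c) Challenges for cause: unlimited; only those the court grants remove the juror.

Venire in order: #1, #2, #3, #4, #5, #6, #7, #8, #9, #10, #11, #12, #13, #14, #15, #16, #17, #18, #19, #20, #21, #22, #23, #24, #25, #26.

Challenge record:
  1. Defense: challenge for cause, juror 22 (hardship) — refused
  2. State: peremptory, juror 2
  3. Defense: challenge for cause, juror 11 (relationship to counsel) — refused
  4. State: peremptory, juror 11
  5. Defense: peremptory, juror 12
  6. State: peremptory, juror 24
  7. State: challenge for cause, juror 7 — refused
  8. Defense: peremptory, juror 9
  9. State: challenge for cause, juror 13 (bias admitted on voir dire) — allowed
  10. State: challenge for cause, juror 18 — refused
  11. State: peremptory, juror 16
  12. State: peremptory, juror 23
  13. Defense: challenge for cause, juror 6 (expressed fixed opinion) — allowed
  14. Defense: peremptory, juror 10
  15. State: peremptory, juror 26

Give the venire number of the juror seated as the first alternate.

14

Removed: #2, #6, #9, #10, #11, #12, #13, #16, #23, #24, #26. (#7, #18, #22 stay — for-cause denied.)
Seating in order: seats 1–6 → #1, #3, #4, #5, #7, #8; alternates → #14, #15, #17, #18.
So alternate 1 is #14.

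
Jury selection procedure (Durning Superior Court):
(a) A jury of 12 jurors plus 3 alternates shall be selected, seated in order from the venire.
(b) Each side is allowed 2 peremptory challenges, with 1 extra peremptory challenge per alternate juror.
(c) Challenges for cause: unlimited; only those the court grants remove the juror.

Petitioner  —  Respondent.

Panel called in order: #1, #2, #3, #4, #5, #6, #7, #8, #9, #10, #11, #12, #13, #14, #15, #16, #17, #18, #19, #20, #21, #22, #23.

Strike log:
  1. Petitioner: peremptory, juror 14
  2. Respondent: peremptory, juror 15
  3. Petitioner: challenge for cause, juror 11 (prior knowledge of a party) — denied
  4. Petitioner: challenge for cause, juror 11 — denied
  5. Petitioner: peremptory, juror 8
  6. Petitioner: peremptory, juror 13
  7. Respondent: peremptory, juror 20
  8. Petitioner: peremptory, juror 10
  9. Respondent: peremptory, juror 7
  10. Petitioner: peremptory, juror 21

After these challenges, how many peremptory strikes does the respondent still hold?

Respondent allotment: 2 base + 1 × 3 alternates = 5.
Respondent peremptories used: #15, #20, #7 — 3.
Remaining: 5 − 3 = 2.

2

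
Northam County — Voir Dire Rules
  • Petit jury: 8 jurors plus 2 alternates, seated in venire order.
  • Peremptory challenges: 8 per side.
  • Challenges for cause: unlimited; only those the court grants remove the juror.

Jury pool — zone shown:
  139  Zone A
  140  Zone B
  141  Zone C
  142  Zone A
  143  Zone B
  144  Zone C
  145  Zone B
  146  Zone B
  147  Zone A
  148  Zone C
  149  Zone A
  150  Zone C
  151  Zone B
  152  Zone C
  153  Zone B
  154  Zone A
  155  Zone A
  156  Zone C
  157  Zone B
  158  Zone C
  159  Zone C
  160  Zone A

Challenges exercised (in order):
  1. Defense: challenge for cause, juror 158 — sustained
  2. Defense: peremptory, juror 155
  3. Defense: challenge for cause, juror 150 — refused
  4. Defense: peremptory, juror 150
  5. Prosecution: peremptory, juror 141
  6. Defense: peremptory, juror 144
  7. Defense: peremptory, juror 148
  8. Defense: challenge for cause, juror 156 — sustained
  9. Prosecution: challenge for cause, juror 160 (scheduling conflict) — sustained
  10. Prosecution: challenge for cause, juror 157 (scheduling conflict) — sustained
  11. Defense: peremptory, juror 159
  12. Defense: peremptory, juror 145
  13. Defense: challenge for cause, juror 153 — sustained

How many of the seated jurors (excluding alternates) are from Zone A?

Removed: #141, #144, #145, #148, #150, #153, #155, #156, #157, #158, #159, #160.
Seated jurors 1–8: #139, #140, #142, #143, #146, #147, #149, #151 (alternates #152, #154 not counted).
Of those, in Zone A: #139, #142, #147, #149 → 4.

4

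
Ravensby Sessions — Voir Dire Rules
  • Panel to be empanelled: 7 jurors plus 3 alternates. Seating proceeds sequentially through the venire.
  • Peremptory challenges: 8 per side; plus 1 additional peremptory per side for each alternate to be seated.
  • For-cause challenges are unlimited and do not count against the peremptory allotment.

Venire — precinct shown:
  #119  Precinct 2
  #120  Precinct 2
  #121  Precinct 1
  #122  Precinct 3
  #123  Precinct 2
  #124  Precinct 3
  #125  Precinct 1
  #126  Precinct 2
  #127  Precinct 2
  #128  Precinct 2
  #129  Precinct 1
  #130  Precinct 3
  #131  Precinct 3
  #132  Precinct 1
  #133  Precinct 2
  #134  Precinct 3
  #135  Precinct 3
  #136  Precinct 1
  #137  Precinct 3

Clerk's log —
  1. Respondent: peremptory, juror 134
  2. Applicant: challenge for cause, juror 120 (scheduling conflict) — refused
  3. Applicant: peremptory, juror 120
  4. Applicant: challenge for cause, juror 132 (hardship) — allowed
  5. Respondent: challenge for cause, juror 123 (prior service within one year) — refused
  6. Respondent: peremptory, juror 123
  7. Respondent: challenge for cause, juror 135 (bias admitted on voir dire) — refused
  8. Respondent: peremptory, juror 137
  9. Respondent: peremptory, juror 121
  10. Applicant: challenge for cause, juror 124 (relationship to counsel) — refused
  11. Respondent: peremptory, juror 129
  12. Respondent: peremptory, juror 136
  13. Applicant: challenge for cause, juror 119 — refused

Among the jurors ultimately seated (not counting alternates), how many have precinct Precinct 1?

Removed: #120, #121, #123, #129, #132, #134, #136, #137.
Seated jurors 1–7: #119, #122, #124, #125, #126, #127, #128 (alternates #130, #131, #133 not counted).
Of those, in Precinct 1: #125 → 1.

1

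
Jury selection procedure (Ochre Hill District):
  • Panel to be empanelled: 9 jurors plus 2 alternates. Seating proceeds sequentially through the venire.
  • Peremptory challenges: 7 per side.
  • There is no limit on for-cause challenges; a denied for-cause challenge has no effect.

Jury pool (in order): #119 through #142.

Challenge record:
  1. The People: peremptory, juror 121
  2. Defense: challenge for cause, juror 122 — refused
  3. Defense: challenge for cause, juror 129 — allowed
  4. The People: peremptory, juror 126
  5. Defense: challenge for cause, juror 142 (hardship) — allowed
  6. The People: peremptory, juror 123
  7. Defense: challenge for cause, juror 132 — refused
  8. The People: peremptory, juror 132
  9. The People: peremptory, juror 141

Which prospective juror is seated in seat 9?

Removed: #121, #123, #126, #129, #132, #141, #142. (#122 stays — for-cause denied.)
Seating in order: seats 1–9 → #119, #120, #122, #124, #125, #127, #128, #130, #131; alternates → #133, #134.
So seat 9 is #131.

131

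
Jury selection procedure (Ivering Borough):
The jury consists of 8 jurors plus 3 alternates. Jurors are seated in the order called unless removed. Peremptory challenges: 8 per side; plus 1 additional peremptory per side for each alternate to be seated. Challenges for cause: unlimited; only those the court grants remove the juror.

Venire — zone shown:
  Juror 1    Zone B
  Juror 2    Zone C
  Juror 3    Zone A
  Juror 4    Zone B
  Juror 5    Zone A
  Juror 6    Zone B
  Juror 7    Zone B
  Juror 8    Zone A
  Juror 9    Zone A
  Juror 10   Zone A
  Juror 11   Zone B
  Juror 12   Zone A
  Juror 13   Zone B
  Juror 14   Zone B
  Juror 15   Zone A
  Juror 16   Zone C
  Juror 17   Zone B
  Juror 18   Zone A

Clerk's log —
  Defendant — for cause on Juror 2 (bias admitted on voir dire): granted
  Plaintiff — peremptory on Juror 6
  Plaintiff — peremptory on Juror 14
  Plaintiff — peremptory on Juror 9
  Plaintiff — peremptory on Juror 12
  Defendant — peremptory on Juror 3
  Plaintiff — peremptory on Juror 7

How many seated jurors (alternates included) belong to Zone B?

5

Removed: #2, #3, #6, #7, #9, #12, #14.
Seated (11 incl. alternates): #1, #4, #5, #8, #10, #11, #13, #15, #16, #17, #18.
Of those, in Zone B: #1, #4, #11, #13, #17 → 5.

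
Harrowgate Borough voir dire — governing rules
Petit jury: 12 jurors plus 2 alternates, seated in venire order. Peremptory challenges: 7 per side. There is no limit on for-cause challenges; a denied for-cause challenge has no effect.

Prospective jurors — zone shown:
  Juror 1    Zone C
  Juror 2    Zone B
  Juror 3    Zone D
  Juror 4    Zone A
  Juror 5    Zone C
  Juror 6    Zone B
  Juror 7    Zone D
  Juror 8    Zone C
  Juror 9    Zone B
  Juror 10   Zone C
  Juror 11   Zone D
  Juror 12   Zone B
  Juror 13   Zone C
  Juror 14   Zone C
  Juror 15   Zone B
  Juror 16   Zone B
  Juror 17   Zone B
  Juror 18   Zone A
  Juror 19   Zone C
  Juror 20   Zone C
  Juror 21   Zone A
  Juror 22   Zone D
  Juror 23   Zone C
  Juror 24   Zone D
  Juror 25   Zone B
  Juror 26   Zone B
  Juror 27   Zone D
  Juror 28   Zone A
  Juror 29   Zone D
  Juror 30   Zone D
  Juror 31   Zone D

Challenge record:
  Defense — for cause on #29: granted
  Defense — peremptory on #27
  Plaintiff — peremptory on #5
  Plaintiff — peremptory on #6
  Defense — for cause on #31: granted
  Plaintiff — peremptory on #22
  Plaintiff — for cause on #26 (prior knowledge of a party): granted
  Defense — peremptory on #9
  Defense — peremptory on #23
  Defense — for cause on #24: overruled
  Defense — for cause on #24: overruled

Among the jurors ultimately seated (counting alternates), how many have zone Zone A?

Removed: #5, #6, #9, #22, #23, #26, #27, #29, #31.
Seated (14 incl. alternates): #1, #2, #3, #4, #7, #8, #10, #11, #12, #13, #14, #15, #16, #17.
Of those, in Zone A: #4 → 1.

1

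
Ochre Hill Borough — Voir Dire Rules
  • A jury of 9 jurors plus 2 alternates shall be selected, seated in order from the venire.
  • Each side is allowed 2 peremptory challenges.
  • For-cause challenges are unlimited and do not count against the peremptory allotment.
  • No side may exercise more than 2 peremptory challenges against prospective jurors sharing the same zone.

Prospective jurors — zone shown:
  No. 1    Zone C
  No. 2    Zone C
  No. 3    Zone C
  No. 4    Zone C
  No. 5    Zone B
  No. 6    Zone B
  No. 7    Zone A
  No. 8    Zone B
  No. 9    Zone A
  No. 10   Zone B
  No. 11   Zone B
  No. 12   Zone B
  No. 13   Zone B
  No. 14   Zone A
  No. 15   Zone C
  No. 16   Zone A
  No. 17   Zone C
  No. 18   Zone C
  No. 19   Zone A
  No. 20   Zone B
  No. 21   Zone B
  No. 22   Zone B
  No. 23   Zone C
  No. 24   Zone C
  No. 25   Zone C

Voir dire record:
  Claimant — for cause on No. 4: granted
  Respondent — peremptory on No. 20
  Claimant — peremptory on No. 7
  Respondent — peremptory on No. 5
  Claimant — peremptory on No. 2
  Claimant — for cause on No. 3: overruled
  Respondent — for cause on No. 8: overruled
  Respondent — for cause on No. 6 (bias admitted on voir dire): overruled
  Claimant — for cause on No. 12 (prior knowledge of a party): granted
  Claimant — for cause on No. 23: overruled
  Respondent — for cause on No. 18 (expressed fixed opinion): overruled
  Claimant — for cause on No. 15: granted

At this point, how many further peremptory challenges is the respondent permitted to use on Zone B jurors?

Respondent peremptories so far: #20, #5 — 2 of 2 used, 0 left overall.
Against Zone B: #20, #5 — 2 used; per-zone cap 2 leaves 0.
Binding limit: min(0, 0) = 0.

0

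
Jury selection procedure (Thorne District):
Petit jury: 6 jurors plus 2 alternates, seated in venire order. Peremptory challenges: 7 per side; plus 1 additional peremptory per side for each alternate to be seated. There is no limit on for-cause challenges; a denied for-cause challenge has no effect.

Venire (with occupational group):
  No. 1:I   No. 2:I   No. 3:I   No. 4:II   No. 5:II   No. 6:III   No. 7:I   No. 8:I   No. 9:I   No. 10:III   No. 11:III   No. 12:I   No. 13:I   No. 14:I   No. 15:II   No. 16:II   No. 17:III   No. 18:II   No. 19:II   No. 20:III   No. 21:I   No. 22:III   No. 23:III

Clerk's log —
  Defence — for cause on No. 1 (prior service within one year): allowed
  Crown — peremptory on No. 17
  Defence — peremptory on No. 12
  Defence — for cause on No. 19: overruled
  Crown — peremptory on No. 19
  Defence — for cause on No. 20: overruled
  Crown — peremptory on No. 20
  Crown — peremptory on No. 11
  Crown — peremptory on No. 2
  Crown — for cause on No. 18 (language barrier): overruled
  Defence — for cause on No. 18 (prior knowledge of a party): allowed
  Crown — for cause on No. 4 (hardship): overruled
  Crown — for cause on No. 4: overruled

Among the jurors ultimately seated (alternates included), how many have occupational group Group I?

Removed: #1, #2, #11, #12, #17, #18, #19, #20.
Seated (8 incl. alternates): #3, #4, #5, #6, #7, #8, #9, #10.
Of those, in Group I: #3, #7, #8, #9 → 4.

4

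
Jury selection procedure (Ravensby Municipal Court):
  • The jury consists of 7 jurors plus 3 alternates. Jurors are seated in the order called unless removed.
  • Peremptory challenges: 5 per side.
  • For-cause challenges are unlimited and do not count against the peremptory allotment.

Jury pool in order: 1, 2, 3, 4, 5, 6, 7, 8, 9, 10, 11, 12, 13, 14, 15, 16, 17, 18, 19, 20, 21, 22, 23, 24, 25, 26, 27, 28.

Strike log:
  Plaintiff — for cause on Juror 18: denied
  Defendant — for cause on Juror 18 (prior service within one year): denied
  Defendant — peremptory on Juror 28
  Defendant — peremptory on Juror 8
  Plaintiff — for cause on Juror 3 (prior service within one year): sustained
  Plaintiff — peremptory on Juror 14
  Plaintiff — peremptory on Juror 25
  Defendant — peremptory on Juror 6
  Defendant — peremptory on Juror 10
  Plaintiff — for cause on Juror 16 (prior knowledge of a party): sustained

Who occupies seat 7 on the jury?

11

Removed: #3, #6, #8, #10, #14, #16, #25, #28. (#18 stays — for-cause denied.)
Seating in order: seats 1–7 → #1, #2, #4, #5, #7, #9, #11; alternates → #12, #13, #15.
So seat 7 is #11.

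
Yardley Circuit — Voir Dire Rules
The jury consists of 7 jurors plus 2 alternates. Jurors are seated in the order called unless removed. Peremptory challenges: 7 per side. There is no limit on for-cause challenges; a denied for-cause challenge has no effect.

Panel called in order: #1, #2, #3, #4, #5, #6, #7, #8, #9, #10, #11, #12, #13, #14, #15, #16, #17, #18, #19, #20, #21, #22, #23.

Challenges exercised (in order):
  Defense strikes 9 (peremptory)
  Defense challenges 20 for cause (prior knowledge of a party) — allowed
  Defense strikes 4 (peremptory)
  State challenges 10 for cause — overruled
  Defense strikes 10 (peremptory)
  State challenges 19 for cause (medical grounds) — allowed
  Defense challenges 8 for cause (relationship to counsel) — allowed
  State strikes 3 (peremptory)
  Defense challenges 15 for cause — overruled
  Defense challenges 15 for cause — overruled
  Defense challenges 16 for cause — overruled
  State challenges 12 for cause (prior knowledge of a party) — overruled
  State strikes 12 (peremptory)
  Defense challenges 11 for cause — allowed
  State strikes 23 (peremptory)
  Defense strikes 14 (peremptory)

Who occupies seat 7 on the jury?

Removed: #3, #4, #8, #9, #10, #11, #12, #14, #19, #20, #23. (#15, #16 stay — for-cause denied.)
Filling seats in venire order through position 7: #1, #2, #5, #6, #7, #13, #15.
So seat 7 is #15.

15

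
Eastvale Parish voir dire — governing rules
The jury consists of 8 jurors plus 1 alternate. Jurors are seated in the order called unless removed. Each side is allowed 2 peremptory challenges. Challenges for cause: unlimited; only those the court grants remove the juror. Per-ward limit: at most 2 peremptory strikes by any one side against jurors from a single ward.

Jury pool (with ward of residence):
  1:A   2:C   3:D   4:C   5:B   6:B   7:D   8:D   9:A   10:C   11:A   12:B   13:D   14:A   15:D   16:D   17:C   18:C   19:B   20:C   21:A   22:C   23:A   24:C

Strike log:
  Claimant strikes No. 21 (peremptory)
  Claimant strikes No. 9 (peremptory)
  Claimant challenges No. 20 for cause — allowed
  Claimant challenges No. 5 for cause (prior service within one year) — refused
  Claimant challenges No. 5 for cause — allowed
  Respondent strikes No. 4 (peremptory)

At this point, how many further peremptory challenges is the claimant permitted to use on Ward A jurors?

0

Claimant peremptories so far: #21, #9 — 2 of 2 used, 0 left overall.
Against Ward A: #21, #9 — 2 used; per-ward cap 2 leaves 0.
Binding limit: min(0, 0) = 0.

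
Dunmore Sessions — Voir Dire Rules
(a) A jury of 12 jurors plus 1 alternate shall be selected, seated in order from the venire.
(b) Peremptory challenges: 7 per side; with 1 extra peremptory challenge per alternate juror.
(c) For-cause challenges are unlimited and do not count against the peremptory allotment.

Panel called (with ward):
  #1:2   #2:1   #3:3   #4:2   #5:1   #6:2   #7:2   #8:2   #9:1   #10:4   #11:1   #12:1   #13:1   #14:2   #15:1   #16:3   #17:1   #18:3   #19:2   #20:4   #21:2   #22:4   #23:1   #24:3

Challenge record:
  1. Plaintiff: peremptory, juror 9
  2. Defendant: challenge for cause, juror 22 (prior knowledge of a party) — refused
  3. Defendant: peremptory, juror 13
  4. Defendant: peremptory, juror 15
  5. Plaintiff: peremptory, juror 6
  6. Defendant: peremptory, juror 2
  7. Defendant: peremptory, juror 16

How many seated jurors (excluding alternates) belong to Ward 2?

Removed: #2, #6, #9, #13, #15, #16.
Seated jurors 1–12: #1, #3, #4, #5, #7, #8, #10, #11, #12, #14, #17, #18 (alternates #19 not counted).
Of those, in Ward 2: #1, #4, #7, #8, #14 → 5.

5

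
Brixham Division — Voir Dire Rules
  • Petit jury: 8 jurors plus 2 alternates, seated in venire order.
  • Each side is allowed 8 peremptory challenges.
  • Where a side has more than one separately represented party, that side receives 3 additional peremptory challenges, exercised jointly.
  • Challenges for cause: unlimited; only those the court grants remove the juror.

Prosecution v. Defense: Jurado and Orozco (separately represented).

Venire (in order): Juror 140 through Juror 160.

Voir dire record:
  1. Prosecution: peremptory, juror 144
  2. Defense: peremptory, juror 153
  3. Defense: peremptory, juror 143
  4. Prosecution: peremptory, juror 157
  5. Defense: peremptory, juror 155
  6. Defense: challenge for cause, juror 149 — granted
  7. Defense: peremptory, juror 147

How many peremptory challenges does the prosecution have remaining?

Prosecution allotment: 8.
Prosecution peremptories used: #144, #157 — 2.
Remaining: 8 − 2 = 6.

6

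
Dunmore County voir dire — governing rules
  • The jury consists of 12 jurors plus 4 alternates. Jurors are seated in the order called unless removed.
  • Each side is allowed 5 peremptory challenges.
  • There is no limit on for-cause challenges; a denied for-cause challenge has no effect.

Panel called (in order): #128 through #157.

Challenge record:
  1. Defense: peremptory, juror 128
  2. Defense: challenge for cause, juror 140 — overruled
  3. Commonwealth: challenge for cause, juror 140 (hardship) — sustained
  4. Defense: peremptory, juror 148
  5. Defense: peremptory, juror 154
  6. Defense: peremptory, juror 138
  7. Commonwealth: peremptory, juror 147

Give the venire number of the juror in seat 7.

135

Removed: #128, #138, #140, #147, #148, #154.
Seating in order: seats 1–12 → #129, #130, #131, #132, #133, #134, #135, #136, #137, #139, #141, #142; alternates → #143, #144, #145, #146.
So seat 7 is #135.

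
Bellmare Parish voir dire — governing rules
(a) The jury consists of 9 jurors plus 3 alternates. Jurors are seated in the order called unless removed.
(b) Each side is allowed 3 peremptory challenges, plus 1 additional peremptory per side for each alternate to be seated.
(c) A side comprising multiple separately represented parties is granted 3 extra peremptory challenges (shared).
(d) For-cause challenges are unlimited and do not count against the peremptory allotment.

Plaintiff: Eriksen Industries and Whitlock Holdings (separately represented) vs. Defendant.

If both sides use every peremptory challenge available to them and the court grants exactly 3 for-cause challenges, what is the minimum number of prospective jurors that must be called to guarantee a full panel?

Seats to fill: 9 + 3 alternates = 12.
Peremptories — Plaintiff: 3 + 1×3 + 3 = 9; Defendant: 3 + 1×3 = 6; total 15.
For-cause removals: 3.
Minimum venire: 12 + 15 + 3 = 30.

30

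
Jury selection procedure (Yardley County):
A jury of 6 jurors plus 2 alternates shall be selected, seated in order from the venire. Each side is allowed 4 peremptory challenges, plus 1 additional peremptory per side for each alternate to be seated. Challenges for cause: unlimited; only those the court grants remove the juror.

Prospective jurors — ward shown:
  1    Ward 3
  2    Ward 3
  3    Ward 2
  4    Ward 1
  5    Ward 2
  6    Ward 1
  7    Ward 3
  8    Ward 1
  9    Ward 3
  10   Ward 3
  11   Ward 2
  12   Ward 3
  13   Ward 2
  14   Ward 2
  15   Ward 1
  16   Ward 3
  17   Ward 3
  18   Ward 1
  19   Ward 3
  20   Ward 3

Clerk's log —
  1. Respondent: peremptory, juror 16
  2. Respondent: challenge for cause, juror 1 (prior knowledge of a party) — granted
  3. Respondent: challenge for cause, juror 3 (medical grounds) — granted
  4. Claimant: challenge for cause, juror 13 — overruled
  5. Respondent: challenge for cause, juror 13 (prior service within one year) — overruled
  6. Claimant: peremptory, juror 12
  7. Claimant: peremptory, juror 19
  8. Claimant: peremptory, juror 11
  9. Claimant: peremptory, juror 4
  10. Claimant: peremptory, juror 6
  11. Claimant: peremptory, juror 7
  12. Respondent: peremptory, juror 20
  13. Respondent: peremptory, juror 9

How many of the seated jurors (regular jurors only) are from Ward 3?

Removed: #1, #3, #4, #6, #7, #9, #11, #12, #16, #19, #20.
Seated jurors 1–6: #2, #5, #8, #10, #13, #14 (alternates #15, #17 not counted).
Of those, in Ward 3: #2, #10 → 2.

2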